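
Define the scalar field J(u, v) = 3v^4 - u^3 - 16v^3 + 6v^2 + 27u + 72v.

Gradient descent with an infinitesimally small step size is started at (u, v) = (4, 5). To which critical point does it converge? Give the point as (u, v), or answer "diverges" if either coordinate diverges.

diverges

J is separable, so gradient descent decouples: u follows -∂J/∂u, v follows -∂J/∂v.
∂J/∂u = -3(u - 3)(u + 3); at u=4 this is -21, so u increases.
∂J/∂v = 12(v - 3)(v - 2)(v + 1); at v=5 this is 432, so v decreases.
The u-coordinate has no critical point in that direction and runs off to infinity.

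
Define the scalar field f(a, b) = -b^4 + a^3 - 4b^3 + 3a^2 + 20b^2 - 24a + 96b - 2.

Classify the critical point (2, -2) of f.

The mixed partial ∂²f/∂a∂b is 0, so the Hessian at any point is diag(f_aa, f_bb) = diag(6(a + 1), 4(-3b^2 - 6b + 10)).
At (2, -2): H = diag(18, 40).
Both eigenvalues are positive, so H is positive definite: a local minimum.

local minimum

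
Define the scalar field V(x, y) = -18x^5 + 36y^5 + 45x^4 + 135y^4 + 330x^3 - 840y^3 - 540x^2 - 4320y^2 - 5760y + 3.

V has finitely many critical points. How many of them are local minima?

4

V separates as a function of x plus a function of y, so ∇V=0 decouples.
∂V/∂x = -90x(x - 4)(x - 1)(x + 3) = 0 at x ∈ {-3, 0, 1, 4}; ∂V/∂y = 180(y - 4)(y + 1)(y + 2)(y + 4) = 0 at y ∈ {-4, -2, -1, 4}.
The Hessian is diagonal: diag(V_xx, V_yy). Second derivatives: V_xx(-3)=7560, V_xx(0)=-1080, V_xx(1)=1080, V_xx(4)=-7560; V_yy(-4)=-8640, V_yy(-2)=2160, V_yy(-1)=-2700, V_yy(4)=43200.
Local minima occur where both diagonal entries positive: (-3, -2), (-3, 4), (1, -2), (1, 4). Count: 4.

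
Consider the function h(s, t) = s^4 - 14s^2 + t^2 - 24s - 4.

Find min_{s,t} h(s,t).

-121

h(s,t) separates as P(s) + Q(t) − 4, so its minimum is min P + min Q − 4.
P'(s) = 4(s - 3)(s + 1)(s + 2) vanishes at s ∈ {-2, -1, 3}; Q'(t) = 2t vanishes at t ∈ {0}.
Local minima of P (where P''>0): P(-2)=8, P(3)=-117. Local minima of Q: Q(0)=0.
So the global minimum of h is P(3) + Q(0) − 4 = -117 + 0 − 4 = -121, attained at (3, 0).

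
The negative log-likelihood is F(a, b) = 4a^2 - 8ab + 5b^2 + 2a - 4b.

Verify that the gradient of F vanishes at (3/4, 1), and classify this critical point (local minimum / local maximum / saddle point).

∇F = (8a - 8b + 2, -8a + 10b - 4); substituting (3/4, 1) gives ∇F = (0, 0), so (3/4, 1) is indeed a critical point.
The Hessian of F is constant: H = [[8, -8], [-8, 10]].
det(H) = 8·10 − (-8)² = 16.
det(H) > 0 and tr(H) = 18 > 0, so H is positive definite and the point is a local minimum.

local minimum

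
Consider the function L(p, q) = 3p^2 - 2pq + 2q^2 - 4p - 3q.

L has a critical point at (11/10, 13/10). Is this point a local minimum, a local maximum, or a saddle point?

The Hessian of L is constant: H = [[6, -2], [-2, 4]].
det(H) = 6·4 − (-2)² = 20.
det(H) > 0 and tr(H) = 10 > 0, so H is positive definite and the point is a local minimum.

local minimum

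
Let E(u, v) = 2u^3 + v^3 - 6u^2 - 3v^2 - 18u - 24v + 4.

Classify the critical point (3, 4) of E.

The mixed partial ∂²E/∂u∂v is 0, so the Hessian at any point is diag(E_uu, E_vv) = diag(12(u - 1), 6(v - 1)).
At (3, 4): H = diag(24, 18).
Both eigenvalues are positive, so H is positive definite: a local minimum.

local minimum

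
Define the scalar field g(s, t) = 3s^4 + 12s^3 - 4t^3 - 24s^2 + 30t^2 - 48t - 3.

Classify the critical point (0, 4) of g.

local maximum

The mixed partial ∂²g/∂s∂t is 0, so the Hessian at any point is diag(g_ss, g_tt) = diag(12(3s^2 + 6s - 4), 12(-2t + 5)).
At (0, 4): H = diag(-48, -36).
Both eigenvalues are negative, so H is negative definite: a local maximum.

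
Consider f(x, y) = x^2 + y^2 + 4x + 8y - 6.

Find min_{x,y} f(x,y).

f(x,y) separates as P(x) + Q(y) − 6, so its minimum is min P + min Q − 6.
P'(x) = 2x + 4 vanishes at x ∈ {-2}; Q'(y) = 2y + 8 vanishes at y ∈ {-4}.
Local minima of P (where P''>0): P(-2)=-4. Local minima of Q: Q(-4)=-16.
So the global minimum of f is P(-2) + Q(-4) − 6 = -4 − 16 − 6 = -26, attained at (-2, -4).

-26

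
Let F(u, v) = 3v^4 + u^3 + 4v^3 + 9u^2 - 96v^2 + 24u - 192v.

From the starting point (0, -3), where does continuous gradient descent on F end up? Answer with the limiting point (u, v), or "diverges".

F is separable, so gradient descent decouples: u follows -∂F/∂u, v follows -∂F/∂v.
∂F/∂u = 3(u + 2)(u + 4); at u=0 this is 24, so u decreases.
∂F/∂v = 12(v - 4)(v + 1)(v + 4); at v=-3 this is 168, so v decreases.
u converges to its nearest critical value -2 (a local min of the u-part); v converges to -4. The iterate converges to (-2, -4).

(-2, -4)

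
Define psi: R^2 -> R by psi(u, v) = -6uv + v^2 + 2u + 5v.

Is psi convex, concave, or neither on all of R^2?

psi is quadratic, so its Hessian is the constant matrix H = [[0, -6], [-6, 2]].
det(H) = -36, tr(H) = 2.
det(H) < 0, so H is indefinite: neither convex nor concave.

neither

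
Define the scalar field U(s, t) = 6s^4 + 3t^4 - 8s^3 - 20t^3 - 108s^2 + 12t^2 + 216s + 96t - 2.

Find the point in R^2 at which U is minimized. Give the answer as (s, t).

U(s,t) separates as P(s) + Q(t) − 2, so its minimum is min P + min Q − 2.
P'(s) = 24(s - 3)(s - 1)(s + 3) vanishes at s ∈ {-3, 1, 3}; Q'(t) = 12(t - 4)(t - 2)(t + 1) vanishes at t ∈ {-1, 2, 4}.
Local minima of P (where P''>0): P(-3)=-918, P(3)=-54. Local minima of Q: Q(-1)=-61, Q(4)=64.
So the global minimum of U is P(-3) + Q(-1) − 2 = -918 − 61 − 2 = -981, attained at (-3, -1).

(-3, -1)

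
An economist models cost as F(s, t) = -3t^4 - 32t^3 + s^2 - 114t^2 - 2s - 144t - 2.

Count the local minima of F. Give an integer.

F separates as a function of s plus a function of t, so ∇F=0 decouples.
∂F/∂s = 2(s - 1) = 0 at s ∈ {1}; ∂F/∂t = -12(t + 1)(t + 3)(t + 4) = 0 at t ∈ {-4, -3, -1}.
The Hessian is diagonal: diag(F_ss, F_tt). Second derivatives: F_ss(1)=2; F_tt(-4)=-36, F_tt(-3)=24, F_tt(-1)=-72.
Local minima occur where both diagonal entries positive: (1, -3). Count: 1.

1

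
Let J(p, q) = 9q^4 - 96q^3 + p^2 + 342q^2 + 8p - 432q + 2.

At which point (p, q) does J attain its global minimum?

(-4, 1)

J(p,q) separates as A(p) + B(q) + 2, so its minimum is min A + min B + 2.
A'(p) = 2p + 8 vanishes at p ∈ {-4}; B'(q) = 36(q - 4)(q - 3)(q - 1) vanishes at q ∈ {1, 3, 4}.
Local minima of A (where A''>0): A(-4)=-16. Local minima of B: B(1)=-177, B(4)=-96.
So the global minimum of J is A(-4) + B(1) + 2 = -16 − 177 + 2 = -191, attained at (-4, 1).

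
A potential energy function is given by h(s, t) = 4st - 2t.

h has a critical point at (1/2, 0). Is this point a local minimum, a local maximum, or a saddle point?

saddle point

The Hessian of h is constant: H = [[0, 4], [4, 0]].
det(H) = 0·0 − 4² = -16.
Since det(H) < 0, H is indefinite and the critical point is a saddle point.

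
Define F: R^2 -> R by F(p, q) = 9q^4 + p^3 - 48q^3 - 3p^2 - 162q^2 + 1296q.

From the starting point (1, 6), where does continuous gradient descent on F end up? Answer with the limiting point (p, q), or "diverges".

F is separable, so gradient descent decouples: p follows -∂F/∂p, q follows -∂F/∂q.
∂F/∂p = 3p(p - 2); at p=1 this is -3, so p increases.
∂F/∂q = 36(q - 4)(q - 3)(q + 3); at q=6 this is 1944, so q decreases.
p converges to its nearest critical value 2 (a local min of the p-part); q converges to 4. The iterate converges to (2, 4).

(2, 4)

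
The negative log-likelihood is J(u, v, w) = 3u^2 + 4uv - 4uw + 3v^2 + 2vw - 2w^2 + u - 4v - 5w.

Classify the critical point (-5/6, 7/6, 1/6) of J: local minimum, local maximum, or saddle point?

The Hessian is constant: H = [[6, 4, -4], [4, 6, 2], [-4, 2, -4]].
Leading principal minors: Δ₁ = 6, Δ₂ = 20, Δ₃ = -264.
The minors fit neither the all-positive nor the alternating-sign pattern, so H is indefinite: a saddle point.

saddle point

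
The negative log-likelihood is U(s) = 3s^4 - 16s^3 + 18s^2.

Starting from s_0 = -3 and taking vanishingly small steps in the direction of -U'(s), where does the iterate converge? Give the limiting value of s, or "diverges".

U'(s) = 12s(s - 3)(s - 1), so U'(-3) = -864.
Gradient descent moves in the -U' direction, i.e. s is increasing.
The nearest critical point in that direction is s = 0, where U'' = 36 > 0 (a local minimum). The iterate converges there.

0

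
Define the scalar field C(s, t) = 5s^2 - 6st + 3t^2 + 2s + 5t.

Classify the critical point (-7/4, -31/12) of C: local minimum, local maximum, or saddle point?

The Hessian of C is constant: H = [[10, -6], [-6, 6]].
det(H) = 10·6 − (-6)² = 24.
det(H) > 0 and tr(H) = 16 > 0, so H is positive definite and the point is a local minimum.

local minimum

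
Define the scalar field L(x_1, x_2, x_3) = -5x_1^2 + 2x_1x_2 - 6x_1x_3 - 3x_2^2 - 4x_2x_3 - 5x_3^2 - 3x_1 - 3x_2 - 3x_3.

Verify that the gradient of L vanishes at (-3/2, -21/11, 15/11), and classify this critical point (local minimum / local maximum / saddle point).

∇L = (-10x_1 + 2x_2 - 6x_3 - 3, 2x_1 - 6x_2 - 4x_3 - 3, -6x_1 - 4x_2 - 10x_3 - 3); substituting (-3/2, -21/11, 15/11) gives ∇L = (0, 0, 0), so (-3/2, -21/11, 15/11) is indeed a critical point.
The Hessian is constant: H = [[-10, 2, -6], [2, -6, -4], [-6, -4, -10]].
Leading principal minors: Δ₁ = -10, Δ₂ = 56, Δ₃ = -88.
The minors alternate sign starting negative (−, +, −), so H is negative definite: a local maximum.

local maximum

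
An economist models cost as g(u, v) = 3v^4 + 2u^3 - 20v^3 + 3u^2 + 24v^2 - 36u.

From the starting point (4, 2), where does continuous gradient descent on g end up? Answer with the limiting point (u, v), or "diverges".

(2, 4)

g is separable, so gradient descent decouples: u follows -∂g/∂u, v follows -∂g/∂v.
∂g/∂u = 6(u - 2)(u + 3); at u=4 this is 84, so u decreases.
∂g/∂v = 12v(v - 4)(v - 1); at v=2 this is -48, so v increases.
u converges to its nearest critical value 2 (a local min of the u-part); v converges to 4. The iterate converges to (2, 4).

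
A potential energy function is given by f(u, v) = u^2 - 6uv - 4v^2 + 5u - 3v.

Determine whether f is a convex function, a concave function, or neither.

neither

f is quadratic, so its Hessian is the constant matrix H = [[2, -6], [-6, -8]].
det(H) = -52, tr(H) = -6.
det(H) < 0, so H is indefinite: neither convex nor concave.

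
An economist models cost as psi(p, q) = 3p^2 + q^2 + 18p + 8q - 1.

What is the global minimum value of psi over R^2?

-44

psi(p,q) separates as A(p) + B(q) − 1, so its minimum is min A + min B − 1.
A'(p) = 6p + 18 vanishes at p ∈ {-3}; B'(q) = 2q + 8 vanishes at q ∈ {-4}.
Local minima of A (where A''>0): A(-3)=-27. Local minima of B: B(-4)=-16.
So the global minimum of psi is A(-3) + B(-4) − 1 = -27 − 16 − 1 = -44, attained at (-3, -4).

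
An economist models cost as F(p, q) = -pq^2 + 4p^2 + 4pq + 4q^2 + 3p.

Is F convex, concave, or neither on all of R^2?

The term -pq^2 is cubic, so the Hessian is not constant.
∂²F/∂q² = -2p + 8, which takes both signs as p varies (negative for sufficiently large p). A diagonal entry of the Hessian changing sign means the Hessian is neither positive- nor negative-semidefinite on all of R^2.

neither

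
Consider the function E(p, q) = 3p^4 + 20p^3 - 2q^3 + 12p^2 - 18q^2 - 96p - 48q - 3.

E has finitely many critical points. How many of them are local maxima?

E separates as a function of p plus a function of q, so ∇E=0 decouples.
∂E/∂p = 12(p - 1)(p + 2)(p + 4) = 0 at p ∈ {-4, -2, 1}; ∂E/∂q = -6(q + 2)(q + 4) = 0 at q ∈ {-4, -2}.
The Hessian is diagonal: diag(E_pp, E_qq). Second derivatives: E_pp(-4)=120, E_pp(-2)=-72, E_pp(1)=180; E_qq(-4)=12, E_qq(-2)=-12.
Local maxima occur where both diagonal entries negative: (-2, -2). Count: 1.

1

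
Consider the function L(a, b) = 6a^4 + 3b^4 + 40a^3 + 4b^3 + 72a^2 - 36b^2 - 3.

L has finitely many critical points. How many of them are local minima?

4

L separates as a function of a plus a function of b, so ∇L=0 decouples.
∂L/∂a = 24a(a + 2)(a + 3) = 0 at a ∈ {-3, -2, 0}; ∂L/∂b = 12b(b - 2)(b + 3) = 0 at b ∈ {-3, 0, 2}.
The Hessian is diagonal: diag(L_aa, L_bb). Second derivatives: L_aa(-3)=72, L_aa(-2)=-48, L_aa(0)=144; L_bb(-3)=180, L_bb(0)=-72, L_bb(2)=120.
Local minima occur where both diagonal entries positive: (-3, -3), (-3, 2), (0, -3), (0, 2). Count: 4.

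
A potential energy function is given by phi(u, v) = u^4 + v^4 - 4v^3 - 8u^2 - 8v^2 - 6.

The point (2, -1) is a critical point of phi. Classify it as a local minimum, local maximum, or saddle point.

local minimum

The mixed partial ∂²phi/∂u∂v is 0, so the Hessian at any point is diag(phi_uu, phi_vv) = diag(4(3u^2 - 4), 4(3v^2 - 6v - 4)).
At (2, -1): H = diag(32, 20).
Both eigenvalues are positive, so H is positive definite: a local minimum.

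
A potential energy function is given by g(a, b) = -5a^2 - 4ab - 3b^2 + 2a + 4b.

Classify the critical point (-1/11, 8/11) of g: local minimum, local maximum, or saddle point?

local maximum

The Hessian of g is constant: H = [[-10, -4], [-4, -6]].
det(H) = (-10)·(-6) − (-4)² = 44.
det(H) > 0 and tr(H) = -16 < 0, so H is negative definite and the point is a local maximum.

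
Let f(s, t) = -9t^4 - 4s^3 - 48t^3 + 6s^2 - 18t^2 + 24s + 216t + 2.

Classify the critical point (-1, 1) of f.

The mixed partial ∂²f/∂s∂t is 0, so the Hessian at any point is diag(f_ss, f_tt) = diag(12(-2s + 1), -36(3t^2 + 8t + 1)).
At (-1, 1): H = diag(36, -432).
The eigenvalues have opposite signs, so H is indefinite: a saddle point.

saddle point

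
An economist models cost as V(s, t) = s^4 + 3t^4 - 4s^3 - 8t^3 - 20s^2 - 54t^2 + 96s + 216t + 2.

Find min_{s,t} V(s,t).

-952

V(s,t) separates as P(s) + Q(t) + 2, so its minimum is min P + min Q + 2.
P'(s) = 4(s - 4)(s - 2)(s + 3) vanishes at s ∈ {-3, 2, 4}; Q'(t) = 12(t - 3)(t - 2)(t + 3) vanishes at t ∈ {-3, 2, 3}.
Local minima of P (where P''>0): P(-3)=-279, P(4)=64. Local minima of Q: Q(-3)=-675, Q(3)=189.
So the global minimum of V is P(-3) + Q(-3) + 2 = -279 − 675 + 2 = -952, attained at (-3, -3).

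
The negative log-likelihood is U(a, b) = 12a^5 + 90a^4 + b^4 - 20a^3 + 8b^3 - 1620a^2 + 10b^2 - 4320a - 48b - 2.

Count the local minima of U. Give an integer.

4

U separates as a function of a plus a function of b, so ∇U=0 decouples.
∂U/∂a = 60(a - 3)(a + 2)(a + 3)(a + 4) = 0 at a ∈ {-4, -3, -2, 3}; ∂U/∂b = 4(b - 1)(b + 3)(b + 4) = 0 at b ∈ {-4, -3, 1}.
The Hessian is diagonal: diag(U_aa, U_bb). Second derivatives: U_aa(-4)=-840, U_aa(-3)=360, U_aa(-2)=-600, U_aa(3)=12600; U_bb(-4)=20, U_bb(-3)=-16, U_bb(1)=80.
Local minima occur where both diagonal entries positive: (-3, -4), (-3, 1), (3, -4), (3, 1). Count: 4.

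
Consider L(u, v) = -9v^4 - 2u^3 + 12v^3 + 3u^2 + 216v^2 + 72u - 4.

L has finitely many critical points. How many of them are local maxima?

L separates as a function of u plus a function of v, so ∇L=0 decouples.
∂L/∂u = -6(u - 4)(u + 3) = 0 at u ∈ {-3, 4}; ∂L/∂v = -36v(v - 4)(v + 3) = 0 at v ∈ {-3, 0, 4}.
The Hessian is diagonal: diag(L_uu, L_vv). Second derivatives: L_uu(-3)=42, L_uu(4)=-42; L_vv(-3)=-756, L_vv(0)=432, L_vv(4)=-1008.
Local maxima occur where both diagonal entries negative: (4, -3), (4, 4). Count: 2.

2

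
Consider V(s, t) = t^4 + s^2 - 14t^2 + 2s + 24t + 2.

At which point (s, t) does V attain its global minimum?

V(s,t) separates as P(s) + Q(t) + 2, so its minimum is min P + min Q + 2.
P'(s) = 2s + 2 vanishes at s ∈ {-1}; Q'(t) = 4(t - 2)(t - 1)(t + 3) vanishes at t ∈ {-3, 1, 2}.
Local minima of P (where P''>0): P(-1)=-1. Local minima of Q: Q(-3)=-117, Q(2)=8.
So the global minimum of V is P(-1) + Q(-3) + 2 = -1 − 117 + 2 = -116, attained at (-1, -3).

(-1, -3)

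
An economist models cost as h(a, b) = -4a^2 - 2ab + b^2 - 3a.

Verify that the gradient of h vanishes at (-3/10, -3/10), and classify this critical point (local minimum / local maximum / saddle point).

∇h = (-8a - 2b - 3, -2a + 2b); substituting (-3/10, -3/10) gives ∇h = (0, 0), so (-3/10, -3/10) is indeed a critical point.
The Hessian of h is constant: H = [[-8, -2], [-2, 2]].
det(H) = (-8)·2 − (-2)² = -20.
Since det(H) < 0, H is indefinite and the critical point is a saddle point.

saddle point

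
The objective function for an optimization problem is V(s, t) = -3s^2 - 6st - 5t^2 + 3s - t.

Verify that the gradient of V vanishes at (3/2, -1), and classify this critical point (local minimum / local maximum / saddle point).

∇V = (-6s - 6t + 3, -6s - 10t - 1); substituting (3/2, -1) gives ∇V = (0, 0), so (3/2, -1) is indeed a critical point.
The Hessian of V is constant: H = [[-6, -6], [-6, -10]].
det(H) = (-6)·(-10) − (-6)² = 24.
det(H) > 0 and tr(H) = -16 < 0, so H is negative definite and the point is a local maximum.

local maximum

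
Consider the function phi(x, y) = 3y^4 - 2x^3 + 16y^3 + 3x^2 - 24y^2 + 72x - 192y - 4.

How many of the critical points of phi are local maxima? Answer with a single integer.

1

phi separates as a function of x plus a function of y, so ∇phi=0 decouples.
∂phi/∂x = -6(x - 4)(x + 3) = 0 at x ∈ {-3, 4}; ∂phi/∂y = 12(y - 2)(y + 2)(y + 4) = 0 at y ∈ {-4, -2, 2}.
The Hessian is diagonal: diag(phi_xx, phi_yy). Second derivatives: phi_xx(-3)=42, phi_xx(4)=-42; phi_yy(-4)=144, phi_yy(-2)=-96, phi_yy(2)=288.
Local maxima occur where both diagonal entries negative: (4, -2). Count: 1.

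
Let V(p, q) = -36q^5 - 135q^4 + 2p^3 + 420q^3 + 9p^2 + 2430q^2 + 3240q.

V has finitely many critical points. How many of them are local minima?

V separates as a function of p plus a function of q, so ∇V=0 decouples.
∂V/∂p = 6p(p + 3) = 0 at p ∈ {-3, 0}; ∂V/∂q = -180(q - 3)(q + 1)(q + 2)(q + 3) = 0 at q ∈ {-3, -2, -1, 3}.
The Hessian is diagonal: diag(V_pp, V_qq). Second derivatives: V_pp(-3)=-18, V_pp(0)=18; V_qq(-3)=2160, V_qq(-2)=-900, V_qq(-1)=1440, V_qq(3)=-21600.
Local minima occur where both diagonal entries positive: (0, -3), (0, -1). Count: 2.

2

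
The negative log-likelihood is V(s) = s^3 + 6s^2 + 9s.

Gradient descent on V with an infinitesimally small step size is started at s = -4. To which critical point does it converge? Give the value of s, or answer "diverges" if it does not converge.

diverges

V'(s) = 3(s + 1)(s + 3), so V'(-4) = 9.
Gradient descent moves in the -V' direction, i.e. s is decreasing.
There is no critical point below s=-4, and V' keeps the same sign, so the iterate runs off to −∞.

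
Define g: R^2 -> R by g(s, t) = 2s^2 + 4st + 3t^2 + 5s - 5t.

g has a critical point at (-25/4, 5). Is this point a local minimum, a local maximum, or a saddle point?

The Hessian of g is constant: H = [[4, 4], [4, 6]].
det(H) = 4·6 − 4² = 8.
det(H) > 0 and tr(H) = 10 > 0, so H is positive definite and the point is a local minimum.

local minimum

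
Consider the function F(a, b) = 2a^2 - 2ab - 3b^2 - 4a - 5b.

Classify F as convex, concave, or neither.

neither

F is quadratic, so its Hessian is the constant matrix H = [[4, -2], [-2, -6]].
det(H) = -28, tr(H) = -2.
det(H) < 0, so H is indefinite: neither convex nor concave.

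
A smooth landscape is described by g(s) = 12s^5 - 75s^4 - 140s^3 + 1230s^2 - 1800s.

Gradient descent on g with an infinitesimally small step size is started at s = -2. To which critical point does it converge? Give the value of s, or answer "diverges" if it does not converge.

g'(s) = 60(s - 5)(s - 2)(s - 1)(s + 3), so g'(-2) = -5040.
Gradient descent moves in the -g' direction, i.e. s is increasing.
The nearest critical point in that direction is s = 1, where g'' = 960 > 0 (a local minimum). The iterate converges there.

1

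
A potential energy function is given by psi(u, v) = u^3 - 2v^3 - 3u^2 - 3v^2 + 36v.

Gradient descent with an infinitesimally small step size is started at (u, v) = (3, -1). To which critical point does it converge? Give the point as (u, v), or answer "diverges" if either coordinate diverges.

(2, -3)

psi is separable, so gradient descent decouples: u follows -∂psi/∂u, v follows -∂psi/∂v.
∂psi/∂u = 3u(u - 2); at u=3 this is 9, so u decreases.
∂psi/∂v = -6(v - 2)(v + 3); at v=-1 this is 36, so v decreases.
u converges to its nearest critical value 2 (a local min of the u-part); v converges to -3. The iterate converges to (2, -3).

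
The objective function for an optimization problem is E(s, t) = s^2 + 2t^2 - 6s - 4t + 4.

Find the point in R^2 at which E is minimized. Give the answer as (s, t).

E(s,t) separates as P(s) + Q(t) + 4, so its minimum is min P + min Q + 4.
P'(s) = 2s - 6 vanishes at s ∈ {3}; Q'(t) = 4(t - 1) vanishes at t ∈ {1}.
Local minima of P (where P''>0): P(3)=-9. Local minima of Q: Q(1)=-2.
So the global minimum of E is P(3) + Q(1) + 4 = -9 − 2 + 4 = -7, attained at (3, 1).

(3, 1)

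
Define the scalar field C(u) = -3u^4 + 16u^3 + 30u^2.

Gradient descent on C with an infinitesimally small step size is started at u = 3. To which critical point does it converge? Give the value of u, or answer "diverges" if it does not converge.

C'(u) = -12u(u - 5)(u + 1), so C'(3) = 288.
Gradient descent moves in the -C' direction, i.e. u is decreasing.
The nearest critical point in that direction is u = 0, where C'' = 60 > 0 (a local minimum). The iterate converges there.

0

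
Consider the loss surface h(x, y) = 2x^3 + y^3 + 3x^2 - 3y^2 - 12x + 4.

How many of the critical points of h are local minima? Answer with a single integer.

1

h separates as a function of x plus a function of y, so ∇h=0 decouples.
∂h/∂x = 6(x - 1)(x + 2) = 0 at x ∈ {-2, 1}; ∂h/∂y = 3y(y - 2) = 0 at y ∈ {0, 2}.
The Hessian is diagonal: diag(h_xx, h_yy). Second derivatives: h_xx(-2)=-18, h_xx(1)=18; h_yy(0)=-6, h_yy(2)=6.
Local minima occur where both diagonal entries positive: (1, 2). Count: 1.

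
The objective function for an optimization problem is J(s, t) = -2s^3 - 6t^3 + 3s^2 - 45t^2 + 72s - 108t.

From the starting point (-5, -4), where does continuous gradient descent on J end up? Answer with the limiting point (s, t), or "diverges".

J is separable, so gradient descent decouples: s follows -∂J/∂s, t follows -∂J/∂t.
∂J/∂s = -6(s - 4)(s + 3); at s=-5 this is -108, so s increases.
∂J/∂t = -18(t + 2)(t + 3); at t=-4 this is -36, so t increases.
s converges to its nearest critical value -3 (a local min of the s-part); t converges to -3. The iterate converges to (-3, -3).

(-3, -3)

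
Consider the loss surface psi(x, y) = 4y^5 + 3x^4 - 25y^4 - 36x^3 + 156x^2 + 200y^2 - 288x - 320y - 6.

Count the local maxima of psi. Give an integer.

psi separates as a function of x plus a function of y, so ∇psi=0 decouples.
∂psi/∂x = 12(x - 4)(x - 3)(x - 2) = 0 at x ∈ {2, 3, 4}; ∂psi/∂y = 20(y - 4)(y - 2)(y - 1)(y + 2) = 0 at y ∈ {-2, 1, 2, 4}.
The Hessian is diagonal: diag(psi_xx, psi_yy). Second derivatives: psi_xx(2)=24, psi_xx(3)=-12, psi_xx(4)=24; psi_yy(-2)=-1440, psi_yy(1)=180, psi_yy(2)=-160, psi_yy(4)=720.
Local maxima occur where both diagonal entries negative: (3, -2), (3, 2). Count: 2.

2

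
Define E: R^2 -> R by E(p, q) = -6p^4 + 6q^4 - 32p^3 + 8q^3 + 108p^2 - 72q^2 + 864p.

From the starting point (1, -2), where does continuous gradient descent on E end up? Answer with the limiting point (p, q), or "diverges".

E is separable, so gradient descent decouples: p follows -∂E/∂p, q follows -∂E/∂q.
∂E/∂p = -24(p - 3)(p + 3)(p + 4); at p=1 this is 960, so p decreases.
∂E/∂q = 24q(q - 2)(q + 3); at q=-2 this is 192, so q decreases.
p converges to its nearest critical value -3 (a local min of the p-part); q converges to -3. The iterate converges to (-3, -3).

(-3, -3)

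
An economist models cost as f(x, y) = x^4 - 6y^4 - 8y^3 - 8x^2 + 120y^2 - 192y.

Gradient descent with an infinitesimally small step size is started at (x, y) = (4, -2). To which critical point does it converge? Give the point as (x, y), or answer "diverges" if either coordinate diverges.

f is separable, so gradient descent decouples: x follows -∂f/∂x, y follows -∂f/∂y.
∂f/∂x = 4x(x - 2)(x + 2); at x=4 this is 192, so x decreases.
∂f/∂y = -24(y - 2)(y - 1)(y + 4); at y=-2 this is -576, so y increases.
x converges to its nearest critical value 2 (a local min of the x-part); y converges to 1. The iterate converges to (2, 1).

(2, 1)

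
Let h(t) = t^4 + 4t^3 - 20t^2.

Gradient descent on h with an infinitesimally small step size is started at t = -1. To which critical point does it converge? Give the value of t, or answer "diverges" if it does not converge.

-5

h'(t) = 4t(t - 2)(t + 5), so h'(-1) = 48.
Gradient descent moves in the -h' direction, i.e. t is decreasing.
The nearest critical point in that direction is t = -5, where h'' = 140 > 0 (a local minimum). The iterate converges there.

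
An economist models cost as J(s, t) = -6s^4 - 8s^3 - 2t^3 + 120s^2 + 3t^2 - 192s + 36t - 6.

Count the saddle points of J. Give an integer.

3

J separates as a function of s plus a function of t, so ∇J=0 decouples.
∂J/∂s = -24(s - 2)(s - 1)(s + 4) = 0 at s ∈ {-4, 1, 2}; ∂J/∂t = -6(t - 3)(t + 2) = 0 at t ∈ {-2, 3}.
The Hessian is diagonal: diag(J_ss, J_tt). Second derivatives: J_ss(-4)=-720, J_ss(1)=120, J_ss(2)=-144; J_tt(-2)=30, J_tt(3)=-30.
Saddle points occur where the two diagonal entries have opposite signs: (-4, -2), (1, 3), (2, -2). Count: 3.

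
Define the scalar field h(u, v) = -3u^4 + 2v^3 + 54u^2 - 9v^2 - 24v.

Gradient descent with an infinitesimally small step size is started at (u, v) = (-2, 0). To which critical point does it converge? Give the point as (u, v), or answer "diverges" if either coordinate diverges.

(0, 4)

h is separable, so gradient descent decouples: u follows -∂h/∂u, v follows -∂h/∂v.
∂h/∂u = -12u(u - 3)(u + 3); at u=-2 this is -120, so u increases.
∂h/∂v = 6(v - 4)(v + 1); at v=0 this is -24, so v increases.
u converges to its nearest critical value 0 (a local min of the u-part); v converges to 4. The iterate converges to (0, 4).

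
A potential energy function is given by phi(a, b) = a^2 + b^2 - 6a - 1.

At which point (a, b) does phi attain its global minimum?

phi(a,b) separates as P(a) + Q(b) − 1, so its minimum is min P + min Q − 1.
P'(a) = 2a - 6 vanishes at a ∈ {3}; Q'(b) = 2b vanishes at b ∈ {0}.
Local minima of P (where P''>0): P(3)=-9. Local minima of Q: Q(0)=0.
So the global minimum of phi is P(3) + Q(0) − 1 = -9 + 0 − 1 = -10, attained at (3, 0).

(3, 0)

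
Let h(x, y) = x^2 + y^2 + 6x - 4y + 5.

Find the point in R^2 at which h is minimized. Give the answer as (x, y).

(-3, 2)

h(x,y) separates as P(x) + Q(y) + 5, so its minimum is min P + min Q + 5.
P'(x) = 2x + 6 vanishes at x ∈ {-3}; Q'(y) = 2y - 4 vanishes at y ∈ {2}.
Local minima of P (where P''>0): P(-3)=-9. Local minima of Q: Q(2)=-4.
So the global minimum of h is P(-3) + Q(2) + 5 = -9 − 4 + 5 = -8, attained at (-3, 2).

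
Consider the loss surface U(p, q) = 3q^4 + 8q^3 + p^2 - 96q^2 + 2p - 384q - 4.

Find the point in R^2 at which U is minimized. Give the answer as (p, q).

U(p,q) separates as A(p) + B(q) − 4, so its minimum is min A + min B − 4.
A'(p) = 2p + 2 vanishes at p ∈ {-1}; B'(q) = 12(q - 4)(q + 2)(q + 4) vanishes at q ∈ {-4, -2, 4}.
Local minima of A (where A''>0): A(-1)=-1. Local minima of B: B(-4)=256, B(4)=-1792.
So the global minimum of U is A(-1) + B(4) − 4 = -1 − 1792 − 4 = -1797, attained at (-1, 4).

(-1, 4)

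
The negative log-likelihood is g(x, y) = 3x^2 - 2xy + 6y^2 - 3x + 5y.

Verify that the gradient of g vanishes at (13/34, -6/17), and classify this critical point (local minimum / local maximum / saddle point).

local minimum

∇g = (6x - 2y - 3, -2x + 12y + 5); substituting (13/34, -6/17) gives ∇g = (0, 0), so (13/34, -6/17) is indeed a critical point.
The Hessian of g is constant: H = [[6, -2], [-2, 12]].
det(H) = 6·12 − (-2)² = 68.
det(H) > 0 and tr(H) = 18 > 0, so H is positive definite and the point is a local minimum.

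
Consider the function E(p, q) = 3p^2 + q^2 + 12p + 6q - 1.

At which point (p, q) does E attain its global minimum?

(-2, -3)

E(p,q) separates as A(p) + B(q) − 1, so its minimum is min A + min B − 1.
A'(p) = 6p + 12 vanishes at p ∈ {-2}; B'(q) = 2q + 6 vanishes at q ∈ {-3}.
Local minima of A (where A''>0): A(-2)=-12. Local minima of B: B(-3)=-9.
So the global minimum of E is A(-2) + B(-3) − 1 = -12 − 9 − 1 = -22, attained at (-2, -3).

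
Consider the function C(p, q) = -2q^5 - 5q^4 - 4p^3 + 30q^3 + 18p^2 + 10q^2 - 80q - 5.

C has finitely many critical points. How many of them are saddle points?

4

C separates as a function of p plus a function of q, so ∇C=0 decouples.
∂C/∂p = -12p(p - 3) = 0 at p ∈ {0, 3}; ∂C/∂q = -10(q - 2)(q - 1)(q + 1)(q + 4) = 0 at q ∈ {-4, -1, 1, 2}.
The Hessian is diagonal: diag(C_pp, C_qq). Second derivatives: C_pp(0)=36, C_pp(3)=-36; C_qq(-4)=900, C_qq(-1)=-180, C_qq(1)=100, C_qq(2)=-180.
Saddle points occur where the two diagonal entries have opposite signs: (0, -1), (0, 2), (3, -4), (3, 1). Count: 4.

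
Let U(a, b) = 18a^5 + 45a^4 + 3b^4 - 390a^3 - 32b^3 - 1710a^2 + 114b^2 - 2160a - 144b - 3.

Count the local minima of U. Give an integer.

U separates as a function of a plus a function of b, so ∇U=0 decouples.
∂U/∂a = 90(a - 4)(a + 1)(a + 2)(a + 3) = 0 at a ∈ {-3, -2, -1, 4}; ∂U/∂b = 12(b - 4)(b - 3)(b - 1) = 0 at b ∈ {1, 3, 4}.
The Hessian is diagonal: diag(U_aa, U_bb). Second derivatives: U_aa(-3)=-1260, U_aa(-2)=540, U_aa(-1)=-900, U_aa(4)=18900; U_bb(1)=72, U_bb(3)=-24, U_bb(4)=36.
Local minima occur where both diagonal entries positive: (-2, 1), (-2, 4), (4, 1), (4, 4). Count: 4.

4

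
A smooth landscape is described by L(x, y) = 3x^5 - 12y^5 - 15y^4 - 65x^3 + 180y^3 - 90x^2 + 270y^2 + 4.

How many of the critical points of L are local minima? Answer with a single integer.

4

L separates as a function of x plus a function of y, so ∇L=0 decouples.
∂L/∂x = 15x(x - 4)(x + 1)(x + 3) = 0 at x ∈ {-3, -1, 0, 4}; ∂L/∂y = -60y(y - 3)(y + 1)(y + 3) = 0 at y ∈ {-3, -1, 0, 3}.
The Hessian is diagonal: diag(L_xx, L_yy). Second derivatives: L_xx(-3)=-630, L_xx(-1)=150, L_xx(0)=-180, L_xx(4)=2100; L_yy(-3)=2160, L_yy(-1)=-480, L_yy(0)=540, L_yy(3)=-4320.
Local minima occur where both diagonal entries positive: (-1, -3), (-1, 0), (4, -3), (4, 0). Count: 4.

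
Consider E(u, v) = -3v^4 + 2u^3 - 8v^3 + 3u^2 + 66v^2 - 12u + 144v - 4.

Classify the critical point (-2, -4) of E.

The mixed partial ∂²E/∂u∂v is 0, so the Hessian at any point is diag(E_uu, E_vv) = diag(6(2u + 1), 12(-3v^2 - 4v + 11)).
At (-2, -4): H = diag(-18, -252).
Both eigenvalues are negative, so H is negative definite: a local maximum.

local maximum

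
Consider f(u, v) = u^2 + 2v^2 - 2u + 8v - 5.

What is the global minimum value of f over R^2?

-14

f(u,v) separates as P(u) + Q(v) − 5, so its minimum is min P + min Q − 5.
P'(u) = 2u - 2 vanishes at u ∈ {1}; Q'(v) = 4v + 8 vanishes at v ∈ {-2}.
Local minima of P (where P''>0): P(1)=-1. Local minima of Q: Q(-2)=-8.
So the global minimum of f is P(1) + Q(-2) − 5 = -1 − 8 − 5 = -14, attained at (1, -2).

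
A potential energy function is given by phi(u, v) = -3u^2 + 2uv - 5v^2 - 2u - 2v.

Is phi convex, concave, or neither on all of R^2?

concave

phi is quadratic, so its Hessian is the constant matrix H = [[-6, 2], [2, -10]].
det(H) = 56, tr(H) = -16.
det(H) > 0 and tr(H) < 0, so H is negative definite everywhere: concave.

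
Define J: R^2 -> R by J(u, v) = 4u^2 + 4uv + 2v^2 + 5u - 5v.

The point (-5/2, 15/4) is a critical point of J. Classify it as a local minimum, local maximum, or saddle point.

The Hessian of J is constant: H = [[8, 4], [4, 4]].
det(H) = 8·4 − 4² = 16.
det(H) > 0 and tr(H) = 12 > 0, so H is positive definite and the point is a local minimum.

local minimum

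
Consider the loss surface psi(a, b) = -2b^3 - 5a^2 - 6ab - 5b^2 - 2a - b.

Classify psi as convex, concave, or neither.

The term -2b^3 is cubic, so the Hessian is not constant.
∂²psi/∂b² = -12b - 10, which takes both signs as b varies (negative for sufficiently large b). A diagonal entry of the Hessian changing sign means the Hessian is neither positive- nor negative-semidefinite on all of R^2.

neither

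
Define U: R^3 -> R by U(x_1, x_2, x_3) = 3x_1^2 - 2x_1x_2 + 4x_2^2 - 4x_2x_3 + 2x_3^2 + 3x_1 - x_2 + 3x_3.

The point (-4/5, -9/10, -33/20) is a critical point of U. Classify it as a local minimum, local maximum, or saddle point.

local minimum

The Hessian is constant: H = [[6, -2, 0], [-2, 8, -4], [0, -4, 4]].
Leading principal minors: Δ₁ = 6, Δ₂ = 44, Δ₃ = 80.
All leading minors are positive, so H is positive definite: a local minimum.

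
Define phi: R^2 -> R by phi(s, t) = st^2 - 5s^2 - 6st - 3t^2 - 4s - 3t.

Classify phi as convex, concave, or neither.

neither

The term st^2 is cubic, so the Hessian is not constant.
∂²phi/∂t² = 2s - 6, which takes both signs as s varies (negative for sufficiently negative s). A diagonal entry of the Hessian changing sign means the Hessian is neither positive- nor negative-semidefinite on all of R^2.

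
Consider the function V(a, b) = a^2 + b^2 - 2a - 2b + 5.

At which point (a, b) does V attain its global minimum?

V(a,b) separates as P(a) + Q(b) + 5, so its minimum is min P + min Q + 5.
P'(a) = 2a - 2 vanishes at a ∈ {1}; Q'(b) = 2b - 2 vanishes at b ∈ {1}.
Local minima of P (where P''>0): P(1)=-1. Local minima of Q: Q(1)=-1.
So the global minimum of V is P(1) + Q(1) + 5 = -1 − 1 + 5 = 3, attained at (1, 1).

(1, 1)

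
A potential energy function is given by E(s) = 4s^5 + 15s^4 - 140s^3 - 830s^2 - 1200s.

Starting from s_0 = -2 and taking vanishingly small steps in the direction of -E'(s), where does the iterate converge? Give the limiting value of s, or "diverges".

E'(s) = 20(s - 5)(s + 1)(s + 3)(s + 4), so E'(-2) = 280.
Gradient descent moves in the -E' direction, i.e. s is decreasing.
The nearest critical point in that direction is s = -3, where E'' = 320 > 0 (a local minimum). The iterate converges there.

-3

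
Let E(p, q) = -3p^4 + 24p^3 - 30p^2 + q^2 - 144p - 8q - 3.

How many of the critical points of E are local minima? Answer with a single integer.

1

E separates as a function of p plus a function of q, so ∇E=0 decouples.
∂E/∂p = -12(p - 4)(p - 3)(p + 1) = 0 at p ∈ {-1, 3, 4}; ∂E/∂q = 2(q - 4) = 0 at q ∈ {4}.
The Hessian is diagonal: diag(E_pp, E_qq). Second derivatives: E_pp(-1)=-240, E_pp(3)=48, E_pp(4)=-60; E_qq(4)=2.
Local minima occur where both diagonal entries positive: (3, 4). Count: 1.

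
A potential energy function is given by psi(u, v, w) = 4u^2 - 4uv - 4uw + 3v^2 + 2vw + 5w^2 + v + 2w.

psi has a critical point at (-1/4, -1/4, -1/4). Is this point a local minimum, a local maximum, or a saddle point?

local minimum

The Hessian is constant: H = [[8, -4, -4], [-4, 6, 2], [-4, 2, 10]].
Leading principal minors: Δ₁ = 8, Δ₂ = 32, Δ₃ = 256.
All leading minors are positive, so H is positive definite: a local minimum.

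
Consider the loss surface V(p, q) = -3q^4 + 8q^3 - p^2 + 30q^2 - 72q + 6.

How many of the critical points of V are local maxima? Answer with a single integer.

2

V separates as a function of p plus a function of q, so ∇V=0 decouples.
∂V/∂p = -2p = 0 at p ∈ {0}; ∂V/∂q = -12(q - 3)(q - 1)(q + 2) = 0 at q ∈ {-2, 1, 3}.
The Hessian is diagonal: diag(V_pp, V_qq). Second derivatives: V_pp(0)=-2; V_qq(-2)=-180, V_qq(1)=72, V_qq(3)=-120.
Local maxima occur where both diagonal entries negative: (0, -2), (0, 3). Count: 2.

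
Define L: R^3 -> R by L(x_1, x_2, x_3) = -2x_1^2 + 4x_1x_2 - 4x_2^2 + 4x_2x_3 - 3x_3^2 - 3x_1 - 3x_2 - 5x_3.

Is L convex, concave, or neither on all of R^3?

L is quadratic, so its Hessian is the constant matrix H = [[-4, 4, 0], [4, -8, 4], [0, 4, -6]].
Leading principal minors: -4, 16, -32.
Signs alternate −, +, − ⇒ H ≺ 0 ⇒ concave.

concave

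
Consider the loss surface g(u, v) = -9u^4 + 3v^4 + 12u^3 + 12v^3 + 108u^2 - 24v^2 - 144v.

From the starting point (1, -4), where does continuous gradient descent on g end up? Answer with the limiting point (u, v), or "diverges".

g is separable, so gradient descent decouples: u follows -∂g/∂u, v follows -∂g/∂v.
∂g/∂u = -36u(u - 3)(u + 2); at u=1 this is 216, so u decreases.
∂g/∂v = 12(v - 2)(v + 2)(v + 3); at v=-4 this is -144, so v increases.
u converges to its nearest critical value 0 (a local min of the u-part); v converges to -3. The iterate converges to (0, -3).

(0, -3)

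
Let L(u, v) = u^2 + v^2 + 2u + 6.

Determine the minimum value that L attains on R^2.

5

L(u,v) separates as P(u) + Q(v) + 6, so its minimum is min P + min Q + 6.
P'(u) = 2u + 2 vanishes at u ∈ {-1}; Q'(v) = 2v vanishes at v ∈ {0}.
Local minima of P (where P''>0): P(-1)=-1. Local minima of Q: Q(0)=0.
So the global minimum of L is P(-1) + Q(0) + 6 = -1 + 0 + 6 = 5, attained at (-1, 0).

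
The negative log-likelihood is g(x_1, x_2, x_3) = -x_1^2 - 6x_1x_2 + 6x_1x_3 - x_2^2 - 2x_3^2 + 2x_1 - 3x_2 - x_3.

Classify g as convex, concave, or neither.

neither

g is quadratic, so its Hessian is the constant matrix H = [[-2, -6, 6], [-6, -2, 0], [6, 0, -4]].
Leading principal minors: -2, -32, 200.
Neither pattern holds ⇒ H is indefinite ⇒ neither convex nor concave.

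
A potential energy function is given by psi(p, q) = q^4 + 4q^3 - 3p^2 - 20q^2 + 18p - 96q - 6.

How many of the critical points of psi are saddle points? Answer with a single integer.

2

psi separates as a function of p plus a function of q, so ∇psi=0 decouples.
∂psi/∂p = -6(p - 3) = 0 at p ∈ {3}; ∂psi/∂q = 4(q - 3)(q + 2)(q + 4) = 0 at q ∈ {-4, -2, 3}.
The Hessian is diagonal: diag(psi_pp, psi_qq). Second derivatives: psi_pp(3)=-6; psi_qq(-4)=56, psi_qq(-2)=-40, psi_qq(3)=140.
Saddle points occur where the two diagonal entries have opposite signs: (3, -4), (3, 3). Count: 2.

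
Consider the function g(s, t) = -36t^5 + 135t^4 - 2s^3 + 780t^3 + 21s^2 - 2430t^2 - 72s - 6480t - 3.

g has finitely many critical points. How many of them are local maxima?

g separates as a function of s plus a function of t, so ∇g=0 decouples.
∂g/∂s = -6(s - 4)(s - 3) = 0 at s ∈ {3, 4}; ∂g/∂t = -180(t - 4)(t - 3)(t + 1)(t + 3) = 0 at t ∈ {-3, -1, 3, 4}.
The Hessian is diagonal: diag(g_ss, g_tt). Second derivatives: g_ss(3)=6, g_ss(4)=-6; g_tt(-3)=15120, g_tt(-1)=-7200, g_tt(3)=4320, g_tt(4)=-6300.
Local maxima occur where both diagonal entries negative: (4, -1), (4, 4). Count: 2.

2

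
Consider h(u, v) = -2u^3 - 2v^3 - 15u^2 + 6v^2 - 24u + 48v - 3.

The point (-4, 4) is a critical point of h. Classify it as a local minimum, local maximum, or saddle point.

saddle point

The mixed partial ∂²h/∂u∂v is 0, so the Hessian at any point is diag(h_uu, h_vv) = diag(-6(2u + 5), 12(-v + 1)).
At (-4, 4): H = diag(18, -36).
The eigenvalues have opposite signs, so H is indefinite: a saddle point.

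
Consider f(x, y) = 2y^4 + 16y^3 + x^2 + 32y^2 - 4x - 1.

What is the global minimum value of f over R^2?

f(x,y) separates as P(x) + Q(y) − 1, so its minimum is min P + min Q − 1.
P'(x) = 2x - 4 vanishes at x ∈ {2}; Q'(y) = 8y(y + 2)(y + 4) vanishes at y ∈ {-4, -2, 0}.
Local minima of P (where P''>0): P(2)=-4. Local minima of Q: Q(-4)=0, Q(0)=0.
So the global minimum of f is P(2) + Q(-4) − 1 = -4 + 0 − 1 = -5, attained at (2, -4).

-5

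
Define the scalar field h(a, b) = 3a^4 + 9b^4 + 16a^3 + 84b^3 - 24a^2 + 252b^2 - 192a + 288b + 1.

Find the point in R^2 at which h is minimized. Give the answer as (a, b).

(2, -4)

h(a,b) separates as P(a) + Q(b) + 1, so its minimum is min P + min Q + 1.
P'(a) = 12(a - 2)(a + 2)(a + 4) vanishes at a ∈ {-4, -2, 2}; Q'(b) = 36(b + 1)(b + 2)(b + 4) vanishes at b ∈ {-4, -2, -1}.
Local minima of P (where P''>0): P(-4)=128, P(2)=-304. Local minima of Q: Q(-4)=-192, Q(-1)=-111.
So the global minimum of h is P(2) + Q(-4) + 1 = -304 − 192 + 1 = -495, attained at (2, -4).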